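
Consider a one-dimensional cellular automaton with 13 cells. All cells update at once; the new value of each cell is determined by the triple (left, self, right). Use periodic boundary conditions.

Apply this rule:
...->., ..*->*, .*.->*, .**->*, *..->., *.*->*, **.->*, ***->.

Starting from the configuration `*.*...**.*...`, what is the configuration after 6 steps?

**.**...*.***

step 1: ***..*****..*
step 2: ..*.**...*.**
step 3: .*****..*****
step 4: **...*.**...*
step 5: .*..*****..**
step 6: **.**...*.***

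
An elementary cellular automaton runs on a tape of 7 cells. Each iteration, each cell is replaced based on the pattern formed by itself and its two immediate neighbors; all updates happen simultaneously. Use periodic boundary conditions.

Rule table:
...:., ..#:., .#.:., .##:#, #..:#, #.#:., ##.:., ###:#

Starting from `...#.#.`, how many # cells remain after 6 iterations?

1

......#
#......
.#.....
..#....
...#...
....#..
count of #: 1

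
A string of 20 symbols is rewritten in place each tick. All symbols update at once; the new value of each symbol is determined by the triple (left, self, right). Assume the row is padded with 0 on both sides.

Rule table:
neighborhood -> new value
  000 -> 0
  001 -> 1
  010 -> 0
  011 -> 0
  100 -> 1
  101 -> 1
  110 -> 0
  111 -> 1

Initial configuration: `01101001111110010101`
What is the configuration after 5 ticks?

10010110100101101010

10010110111101101010
01101001011010010101
10010110100101101010
01101001011010010101  (repeats tick 2; period 2)
tick 5: 10010110100101101010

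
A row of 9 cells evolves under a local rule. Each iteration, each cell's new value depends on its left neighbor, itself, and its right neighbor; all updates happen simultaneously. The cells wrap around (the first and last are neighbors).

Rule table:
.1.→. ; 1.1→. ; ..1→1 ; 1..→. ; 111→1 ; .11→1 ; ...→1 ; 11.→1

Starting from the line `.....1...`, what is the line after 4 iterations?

11111.111

11111..11
11111.111
11111.111  (fixed point — unchanged through iteration 4)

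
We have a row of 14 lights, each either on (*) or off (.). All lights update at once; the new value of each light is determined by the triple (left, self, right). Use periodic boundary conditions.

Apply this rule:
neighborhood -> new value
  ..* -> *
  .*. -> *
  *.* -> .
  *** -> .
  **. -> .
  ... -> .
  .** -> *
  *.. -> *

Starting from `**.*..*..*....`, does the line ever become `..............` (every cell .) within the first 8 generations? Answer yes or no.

no

generation 1: *..********..*
generation 2: .***.......***
generation 3: .*..*.....**..
generation 4: ******...**.*.
generation 5: *.....*.**..*.
generation 6: **...**.*.***.
generation 7: *.*.**..*.*...
generation 8: *.*.*.***.**.*
generation 8 is *.*.*.***.**.*, still not uniform .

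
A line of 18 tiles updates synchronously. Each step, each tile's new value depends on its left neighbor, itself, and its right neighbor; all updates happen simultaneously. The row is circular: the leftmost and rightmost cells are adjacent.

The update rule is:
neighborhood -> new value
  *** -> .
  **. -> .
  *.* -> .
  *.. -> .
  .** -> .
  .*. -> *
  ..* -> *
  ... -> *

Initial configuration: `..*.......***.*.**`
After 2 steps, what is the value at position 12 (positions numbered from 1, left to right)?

.**.******....*...
*..........****.**
position 12 holds *

*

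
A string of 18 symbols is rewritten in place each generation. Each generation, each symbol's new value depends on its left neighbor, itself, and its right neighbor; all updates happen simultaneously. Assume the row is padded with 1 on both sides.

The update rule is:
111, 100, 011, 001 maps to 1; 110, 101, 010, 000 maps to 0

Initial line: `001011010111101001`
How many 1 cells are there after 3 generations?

110010000111000111
101101001110101111
001000111100001111
count of 1: 9

9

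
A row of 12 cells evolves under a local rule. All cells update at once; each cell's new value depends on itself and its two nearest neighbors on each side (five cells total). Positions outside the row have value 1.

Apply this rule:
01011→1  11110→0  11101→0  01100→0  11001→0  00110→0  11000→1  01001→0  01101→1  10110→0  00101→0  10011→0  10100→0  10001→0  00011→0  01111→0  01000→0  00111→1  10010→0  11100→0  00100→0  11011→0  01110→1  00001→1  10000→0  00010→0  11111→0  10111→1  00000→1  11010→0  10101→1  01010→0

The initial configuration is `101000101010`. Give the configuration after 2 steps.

000000001011
101111100110

101111100110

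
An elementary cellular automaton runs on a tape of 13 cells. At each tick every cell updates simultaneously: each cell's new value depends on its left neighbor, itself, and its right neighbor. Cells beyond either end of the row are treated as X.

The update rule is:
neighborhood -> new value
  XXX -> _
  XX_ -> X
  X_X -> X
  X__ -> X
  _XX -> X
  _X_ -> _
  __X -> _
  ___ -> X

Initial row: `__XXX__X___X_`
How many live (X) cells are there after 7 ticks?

X_X_XX__XX__X
XX_XXXX_XXX_X
_XXX__XXX_XXX
XX_XX_X_XXX__
_XXXXX_XX_XX_
XX___XXXXXXXX
_XXX_X_______
count of X: 4

4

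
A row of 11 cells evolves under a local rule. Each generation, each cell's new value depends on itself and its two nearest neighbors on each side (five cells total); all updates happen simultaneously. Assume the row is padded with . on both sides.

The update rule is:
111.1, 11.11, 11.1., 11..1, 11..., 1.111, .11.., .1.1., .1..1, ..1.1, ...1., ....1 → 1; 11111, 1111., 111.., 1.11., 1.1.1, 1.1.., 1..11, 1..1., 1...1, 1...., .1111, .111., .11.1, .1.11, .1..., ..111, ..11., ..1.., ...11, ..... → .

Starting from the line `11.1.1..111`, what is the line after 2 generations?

generation 1: ..1.1.1....
generation 2: 1111.1.....

1111.1.....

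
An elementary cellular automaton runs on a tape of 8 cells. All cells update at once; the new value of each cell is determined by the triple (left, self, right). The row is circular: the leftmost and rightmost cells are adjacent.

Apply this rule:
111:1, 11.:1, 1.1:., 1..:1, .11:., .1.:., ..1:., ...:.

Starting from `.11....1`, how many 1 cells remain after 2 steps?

..11....
...11...
count of 1: 2

2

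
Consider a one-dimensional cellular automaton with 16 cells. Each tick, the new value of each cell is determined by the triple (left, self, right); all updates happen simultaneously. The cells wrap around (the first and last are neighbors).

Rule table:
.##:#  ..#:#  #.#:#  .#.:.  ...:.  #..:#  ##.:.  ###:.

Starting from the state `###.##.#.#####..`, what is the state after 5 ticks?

tick 1: #..##.#.##....##
tick 2: .###.#.##.#..##.
tick 3: ##..#.##.#.###.#
tick 4: ..##.##.#.##..##
tick 5: ###.##.#.##.###.

###.##.#.##.###.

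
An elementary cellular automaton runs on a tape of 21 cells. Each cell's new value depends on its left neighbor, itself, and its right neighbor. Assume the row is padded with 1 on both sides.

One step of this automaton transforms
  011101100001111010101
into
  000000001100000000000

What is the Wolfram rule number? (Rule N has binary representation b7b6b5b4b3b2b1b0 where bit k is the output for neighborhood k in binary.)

1

position 2: 111 → 0  (bit 7 = 0)
position 3: 110 → 0  (bit 6 = 0)
position 0: 101 → 0  (bit 5 = 0)
position 7: 100 → 0  (bit 4 = 0)
position 1: 011 → 0  (bit 3 = 0)
position 16: 010 → 0  (bit 2 = 0)
position 10: 001 → 0  (bit 1 = 0)
position 8: 000 → 1  (bit 0 = 1)
bits b7..b0 = 00000001 = 1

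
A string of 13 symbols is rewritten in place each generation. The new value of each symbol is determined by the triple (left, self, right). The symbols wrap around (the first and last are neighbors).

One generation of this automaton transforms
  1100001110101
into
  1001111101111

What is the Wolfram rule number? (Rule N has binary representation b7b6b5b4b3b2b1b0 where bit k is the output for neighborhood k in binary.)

position 0: 111 → 1  (bit 7 = 1)
position 1: 110 → 0  (bit 6 = 0)
position 9: 101 → 1  (bit 5 = 1)
position 2: 100 → 0  (bit 4 = 0)
position 6: 011 → 1  (bit 3 = 1)
position 10: 010 → 1  (bit 2 = 1)
position 5: 001 → 1  (bit 1 = 1)
position 3: 000 → 1  (bit 0 = 1)
bits b7..b0 = 10101111 = 175

175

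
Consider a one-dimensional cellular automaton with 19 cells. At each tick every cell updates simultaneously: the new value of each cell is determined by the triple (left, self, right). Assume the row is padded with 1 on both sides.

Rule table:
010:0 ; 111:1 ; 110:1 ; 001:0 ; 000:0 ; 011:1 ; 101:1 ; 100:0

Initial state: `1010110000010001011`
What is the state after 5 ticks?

1111110000000000111

1101110000000000111
1111110000000000111
1111110000000000111  (fixed point — unchanged through tick 5)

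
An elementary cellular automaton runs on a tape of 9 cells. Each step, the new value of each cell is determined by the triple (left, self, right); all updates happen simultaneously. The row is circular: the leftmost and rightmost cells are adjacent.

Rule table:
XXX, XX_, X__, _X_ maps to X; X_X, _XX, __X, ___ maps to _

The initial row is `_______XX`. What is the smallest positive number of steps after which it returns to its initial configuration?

X_______X
XX_______
_XX______
__XX_____
___XX____
____XX___
_____XX__
______XX_
_______XX

9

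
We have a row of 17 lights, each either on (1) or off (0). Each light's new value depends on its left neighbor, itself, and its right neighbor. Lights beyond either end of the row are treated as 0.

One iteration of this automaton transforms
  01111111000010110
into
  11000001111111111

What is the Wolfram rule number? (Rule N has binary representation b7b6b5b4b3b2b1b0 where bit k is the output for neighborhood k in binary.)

position 2: 111 → 0  (bit 7 = 0)
position 7: 110 → 1  (bit 6 = 1)
position 13: 101 → 1  (bit 5 = 1)
position 8: 100 → 1  (bit 4 = 1)
position 1: 011 → 1  (bit 3 = 1)
position 12: 010 → 1  (bit 2 = 1)
position 0: 001 → 1  (bit 1 = 1)
position 9: 000 → 1  (bit 0 = 1)
bits b7..b0 = 01111111 = 127

127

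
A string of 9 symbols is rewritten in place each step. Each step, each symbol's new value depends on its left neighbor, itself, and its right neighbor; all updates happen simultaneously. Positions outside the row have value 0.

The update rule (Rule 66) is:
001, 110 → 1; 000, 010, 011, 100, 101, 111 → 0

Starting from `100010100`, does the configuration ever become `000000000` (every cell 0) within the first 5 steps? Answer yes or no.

yes

000100000
001000000
010000000
100000000
000000000
all cells are 0 at step 5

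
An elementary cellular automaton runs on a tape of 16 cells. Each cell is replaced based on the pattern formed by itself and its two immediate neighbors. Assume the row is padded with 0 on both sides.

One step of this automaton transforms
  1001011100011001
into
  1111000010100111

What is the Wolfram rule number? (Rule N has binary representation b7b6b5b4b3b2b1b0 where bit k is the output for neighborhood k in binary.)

22

position 6: 111 → 0  (bit 7 = 0)
position 7: 110 → 0  (bit 6 = 0)
position 4: 101 → 0  (bit 5 = 0)
position 1: 100 → 1  (bit 4 = 1)
position 5: 011 → 0  (bit 3 = 0)
position 0: 010 → 1  (bit 2 = 1)
position 2: 001 → 1  (bit 1 = 1)
position 9: 000 → 0  (bit 0 = 0)
bits b7..b0 = 00010110 = 22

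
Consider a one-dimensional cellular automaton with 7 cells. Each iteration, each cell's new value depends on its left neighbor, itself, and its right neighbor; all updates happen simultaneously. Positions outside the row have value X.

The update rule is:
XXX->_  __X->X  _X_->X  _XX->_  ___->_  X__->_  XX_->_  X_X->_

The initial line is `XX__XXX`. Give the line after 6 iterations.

___X___
__XX__X
_X___X_
_X__XX_
_X_X___
_X_X__X

_X_X__X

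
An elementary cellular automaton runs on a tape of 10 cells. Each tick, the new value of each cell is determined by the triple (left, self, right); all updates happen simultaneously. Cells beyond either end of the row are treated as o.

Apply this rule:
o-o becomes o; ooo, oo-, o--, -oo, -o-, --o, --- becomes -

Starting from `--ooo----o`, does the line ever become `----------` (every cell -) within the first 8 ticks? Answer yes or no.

tick 1: ----------
all cells are - at tick 1

yes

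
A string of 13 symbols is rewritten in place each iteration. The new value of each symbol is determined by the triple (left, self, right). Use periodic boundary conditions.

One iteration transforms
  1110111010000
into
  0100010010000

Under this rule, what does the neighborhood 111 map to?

At position 1 the neighborhood is 111; the next row has 1 there.

1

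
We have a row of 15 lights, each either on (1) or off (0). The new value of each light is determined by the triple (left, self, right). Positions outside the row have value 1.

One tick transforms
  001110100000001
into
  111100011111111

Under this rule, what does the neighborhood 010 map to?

At position 6 the neighborhood is 010; the next row has 0 there.

0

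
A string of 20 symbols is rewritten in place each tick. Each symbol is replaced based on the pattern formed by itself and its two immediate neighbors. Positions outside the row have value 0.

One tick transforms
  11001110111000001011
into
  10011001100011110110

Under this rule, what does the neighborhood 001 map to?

At position 3 the neighborhood is 001; the next row has 1 there.

1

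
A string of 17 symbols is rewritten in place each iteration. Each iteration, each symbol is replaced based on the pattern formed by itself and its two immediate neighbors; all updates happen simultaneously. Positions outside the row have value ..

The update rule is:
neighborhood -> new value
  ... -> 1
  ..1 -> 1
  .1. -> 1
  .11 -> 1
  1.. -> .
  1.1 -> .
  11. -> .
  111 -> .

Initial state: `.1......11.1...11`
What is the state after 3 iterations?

11.111111..1.111.
1..1......11.1...
1.11.111111..1.11

1.11.111111..1.11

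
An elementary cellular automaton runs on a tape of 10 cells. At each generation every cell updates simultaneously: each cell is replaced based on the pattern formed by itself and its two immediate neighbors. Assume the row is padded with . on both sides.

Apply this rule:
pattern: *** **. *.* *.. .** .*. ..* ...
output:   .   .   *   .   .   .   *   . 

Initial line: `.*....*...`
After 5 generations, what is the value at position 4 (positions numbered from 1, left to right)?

.

*....*....
....*.....
...*......
..*.......
.*........
position 4 holds .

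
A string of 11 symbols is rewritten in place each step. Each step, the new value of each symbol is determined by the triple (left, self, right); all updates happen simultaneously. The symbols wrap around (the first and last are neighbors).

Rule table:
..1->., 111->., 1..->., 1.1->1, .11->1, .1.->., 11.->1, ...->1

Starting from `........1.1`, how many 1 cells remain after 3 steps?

5

.111111..1.
.1....1....
...11...111
count of 1: 5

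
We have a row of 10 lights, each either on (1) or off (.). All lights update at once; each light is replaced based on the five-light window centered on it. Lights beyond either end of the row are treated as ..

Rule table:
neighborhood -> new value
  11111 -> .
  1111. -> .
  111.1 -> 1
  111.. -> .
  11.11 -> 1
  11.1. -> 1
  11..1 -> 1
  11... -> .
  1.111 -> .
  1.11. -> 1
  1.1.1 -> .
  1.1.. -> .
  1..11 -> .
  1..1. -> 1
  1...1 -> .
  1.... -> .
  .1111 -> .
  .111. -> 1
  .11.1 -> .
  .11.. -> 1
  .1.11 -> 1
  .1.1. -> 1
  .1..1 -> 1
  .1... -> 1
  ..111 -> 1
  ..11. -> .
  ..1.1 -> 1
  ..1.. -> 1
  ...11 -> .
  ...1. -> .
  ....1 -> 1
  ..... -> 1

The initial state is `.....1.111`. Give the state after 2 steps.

1111.11.1.
1..111.1.1

1..111.1.1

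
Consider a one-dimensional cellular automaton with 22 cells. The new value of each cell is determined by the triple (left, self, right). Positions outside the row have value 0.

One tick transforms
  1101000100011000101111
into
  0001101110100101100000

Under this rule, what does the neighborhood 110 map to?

At position 1 the neighborhood is 110; the next row has 0 there.

0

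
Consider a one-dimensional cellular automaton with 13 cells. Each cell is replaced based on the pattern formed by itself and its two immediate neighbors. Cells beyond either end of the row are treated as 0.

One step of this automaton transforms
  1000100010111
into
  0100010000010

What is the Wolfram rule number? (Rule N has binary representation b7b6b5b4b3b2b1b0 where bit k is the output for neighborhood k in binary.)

144

position 11: 111 → 1  (bit 7 = 1)
position 12: 110 → 0  (bit 6 = 0)
position 9: 101 → 0  (bit 5 = 0)
position 1: 100 → 1  (bit 4 = 1)
position 10: 011 → 0  (bit 3 = 0)
position 0: 010 → 0  (bit 2 = 0)
position 3: 001 → 0  (bit 1 = 0)
position 2: 000 → 0  (bit 0 = 0)
bits b7..b0 = 10010000 = 144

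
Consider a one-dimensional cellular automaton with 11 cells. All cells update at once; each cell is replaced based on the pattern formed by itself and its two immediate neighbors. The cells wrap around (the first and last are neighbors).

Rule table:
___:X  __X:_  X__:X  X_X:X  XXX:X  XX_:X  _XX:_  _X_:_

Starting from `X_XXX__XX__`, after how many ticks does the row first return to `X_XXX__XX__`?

_X_XXX__XX_
__X_XXX__XX
X__X_XXX__X
XX__X_XXX__
_XX__X_XXX_
__XX__X_XXX
X__XX__X_XX
XX__XX__X_X
XXX__XX__X_
_XXX__XX__X
X_XXX__XX__

11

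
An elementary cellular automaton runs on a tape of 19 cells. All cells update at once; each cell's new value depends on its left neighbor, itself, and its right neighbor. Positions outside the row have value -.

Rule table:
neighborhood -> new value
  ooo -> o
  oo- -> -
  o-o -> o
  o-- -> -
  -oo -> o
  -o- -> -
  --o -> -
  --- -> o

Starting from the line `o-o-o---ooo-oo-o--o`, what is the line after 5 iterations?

o--o-o-oo-o----o--o

-o-o--o-oo-oo-o----
--o----oo-oo-o--ooo
o---oo-o-oo-o---oo-
--o-o-o-oo-o--o-o--
o--o-o-oo-o----o--o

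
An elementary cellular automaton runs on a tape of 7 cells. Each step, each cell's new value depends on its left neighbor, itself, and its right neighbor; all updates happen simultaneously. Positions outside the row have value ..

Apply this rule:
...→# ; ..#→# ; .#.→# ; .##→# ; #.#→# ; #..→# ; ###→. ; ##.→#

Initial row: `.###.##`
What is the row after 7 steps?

#..####

##.####
####..#
#..####
####..#  (repeats step 2; period 2)
step 7: #..####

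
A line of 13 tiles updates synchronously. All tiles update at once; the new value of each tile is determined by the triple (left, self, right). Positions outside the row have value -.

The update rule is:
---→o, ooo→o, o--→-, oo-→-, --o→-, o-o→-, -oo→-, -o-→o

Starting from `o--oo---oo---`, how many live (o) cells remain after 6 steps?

step 1: o-----o----oo
step 2: o-ooo-o-oo---
step 3: o--o--o----oo
step 4: o--o--o-oo---
step 5: o--o--o----oo  (repeats step 3; period 2)
step 6: o--o--o-oo---
count of o: 5

5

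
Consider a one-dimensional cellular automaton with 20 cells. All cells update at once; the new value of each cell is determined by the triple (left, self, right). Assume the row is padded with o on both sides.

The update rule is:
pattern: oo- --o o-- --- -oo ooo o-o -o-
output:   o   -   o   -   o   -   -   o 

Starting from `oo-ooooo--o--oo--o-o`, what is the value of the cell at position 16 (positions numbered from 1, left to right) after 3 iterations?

-o-o---oo-oo-ooo-o-o
-o-oo--oo-oo-o-o-o-o
-o-ooo-oo-oo-o-o-o-o
position 16 holds o

o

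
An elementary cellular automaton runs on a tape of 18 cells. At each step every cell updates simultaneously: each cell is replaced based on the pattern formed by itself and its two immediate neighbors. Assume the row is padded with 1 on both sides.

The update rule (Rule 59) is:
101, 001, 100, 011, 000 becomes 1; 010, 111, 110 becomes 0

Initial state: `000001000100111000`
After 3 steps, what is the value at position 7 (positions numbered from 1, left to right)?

0

step 1: 111110111011100111
step 2: 000001100110011100
step 3: 111111011101110011
position 7 holds 0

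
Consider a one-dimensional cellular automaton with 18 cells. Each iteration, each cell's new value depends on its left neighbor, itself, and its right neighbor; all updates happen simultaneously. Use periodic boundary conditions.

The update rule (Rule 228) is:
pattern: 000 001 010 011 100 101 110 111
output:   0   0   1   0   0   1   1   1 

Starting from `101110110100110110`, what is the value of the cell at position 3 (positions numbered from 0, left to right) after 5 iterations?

110111011100011011
111011101100001101
111101110100000110
011110111100000011
101111011100000001
position 3 holds 1

1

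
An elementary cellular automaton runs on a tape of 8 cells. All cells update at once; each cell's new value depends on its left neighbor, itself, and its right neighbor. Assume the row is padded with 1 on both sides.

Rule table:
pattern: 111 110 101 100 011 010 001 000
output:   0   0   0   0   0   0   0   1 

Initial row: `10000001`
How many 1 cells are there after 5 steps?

step 1: 00111100
step 2: 00000000
step 3: 01111110
step 4: 00000000  (repeats step 2; period 2)
step 5: 01111110
count of 1: 6

6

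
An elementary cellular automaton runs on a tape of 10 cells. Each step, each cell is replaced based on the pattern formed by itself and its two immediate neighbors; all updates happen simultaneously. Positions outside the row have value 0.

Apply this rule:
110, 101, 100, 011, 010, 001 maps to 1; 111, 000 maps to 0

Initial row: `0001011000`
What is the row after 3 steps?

1111001111

0011111100
0110000110
1111001111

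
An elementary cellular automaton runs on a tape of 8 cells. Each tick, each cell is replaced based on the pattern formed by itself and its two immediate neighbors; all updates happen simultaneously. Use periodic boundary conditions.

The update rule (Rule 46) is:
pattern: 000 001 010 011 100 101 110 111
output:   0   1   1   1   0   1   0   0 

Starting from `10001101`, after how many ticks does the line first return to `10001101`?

8

tick 1: 00011011
tick 2: 00110110
tick 3: 01101100
tick 4: 11011000
tick 5: 10110001
tick 6: 01100011
tick 7: 11000110
tick 8: 10001101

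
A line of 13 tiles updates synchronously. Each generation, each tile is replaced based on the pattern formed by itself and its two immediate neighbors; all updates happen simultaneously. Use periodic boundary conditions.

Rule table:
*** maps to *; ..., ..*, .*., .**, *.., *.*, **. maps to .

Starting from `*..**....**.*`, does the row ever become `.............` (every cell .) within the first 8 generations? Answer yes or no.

yes

.............
all cells are . at generation 1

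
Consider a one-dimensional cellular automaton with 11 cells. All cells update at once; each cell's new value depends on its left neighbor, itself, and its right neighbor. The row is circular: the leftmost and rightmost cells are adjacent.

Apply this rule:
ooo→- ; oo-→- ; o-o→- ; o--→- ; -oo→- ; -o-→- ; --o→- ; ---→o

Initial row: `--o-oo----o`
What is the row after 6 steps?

-------oo--
oooooo----o
-------oo--  (repeats step 1; period 2)
step 6: oooooo----o

oooooo----o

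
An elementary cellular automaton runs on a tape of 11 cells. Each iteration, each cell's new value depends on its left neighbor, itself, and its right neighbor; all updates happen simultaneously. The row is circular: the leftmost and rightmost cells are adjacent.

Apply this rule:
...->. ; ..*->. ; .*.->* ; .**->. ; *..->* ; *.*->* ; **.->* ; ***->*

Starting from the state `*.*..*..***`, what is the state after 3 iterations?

****.**..**
*****.**..*
******.**..

******.**..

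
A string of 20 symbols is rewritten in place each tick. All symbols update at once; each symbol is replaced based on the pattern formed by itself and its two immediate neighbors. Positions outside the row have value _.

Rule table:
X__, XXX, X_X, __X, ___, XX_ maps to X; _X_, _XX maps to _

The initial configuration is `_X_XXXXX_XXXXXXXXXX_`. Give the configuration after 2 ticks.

_X_X_XXXXX_XXXXXXXXX

X_X_XXXXX_XXXXXXXXXX
_X_X_XXXXX_XXXXXXXXX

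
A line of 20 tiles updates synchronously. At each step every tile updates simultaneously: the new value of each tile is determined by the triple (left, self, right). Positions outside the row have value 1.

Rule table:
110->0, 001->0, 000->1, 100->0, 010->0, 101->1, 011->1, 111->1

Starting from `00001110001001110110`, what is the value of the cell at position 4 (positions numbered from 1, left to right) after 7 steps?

1

step 1: 01101100100001101101
step 2: 11011000001101011011
step 3: 10110011101010110111
step 4: 01100011010101101111
step 5: 11001010101011011111
step 6: 10000101010110111111
step 7: 00110010101101111111
position 4 holds 1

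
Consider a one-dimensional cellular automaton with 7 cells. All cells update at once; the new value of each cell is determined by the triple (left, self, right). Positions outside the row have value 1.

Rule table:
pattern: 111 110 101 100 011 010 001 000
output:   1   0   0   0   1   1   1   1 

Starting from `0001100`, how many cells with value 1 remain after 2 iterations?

0111001
0110011
count of 1: 4

4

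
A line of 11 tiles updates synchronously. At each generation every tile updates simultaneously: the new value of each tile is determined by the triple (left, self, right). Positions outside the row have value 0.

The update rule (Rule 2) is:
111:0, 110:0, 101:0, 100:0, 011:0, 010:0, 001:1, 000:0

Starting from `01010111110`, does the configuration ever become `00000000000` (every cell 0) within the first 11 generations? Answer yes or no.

10000000000
00000000000
all cells are 0 at generation 2

yes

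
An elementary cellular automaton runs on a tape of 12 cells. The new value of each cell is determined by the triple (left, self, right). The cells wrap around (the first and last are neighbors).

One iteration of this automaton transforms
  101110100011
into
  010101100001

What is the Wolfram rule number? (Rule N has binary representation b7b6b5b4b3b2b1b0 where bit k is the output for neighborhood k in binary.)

position 3: 111 → 1  (bit 7 = 1)
position 0: 110 → 0  (bit 6 = 0)
position 1: 101 → 1  (bit 5 = 1)
position 7: 100 → 0  (bit 4 = 0)
position 2: 011 → 0  (bit 3 = 0)
position 6: 010 → 1  (bit 2 = 1)
position 9: 001 → 0  (bit 1 = 0)
position 8: 000 → 0  (bit 0 = 0)
bits b7..b0 = 10100100 = 164

164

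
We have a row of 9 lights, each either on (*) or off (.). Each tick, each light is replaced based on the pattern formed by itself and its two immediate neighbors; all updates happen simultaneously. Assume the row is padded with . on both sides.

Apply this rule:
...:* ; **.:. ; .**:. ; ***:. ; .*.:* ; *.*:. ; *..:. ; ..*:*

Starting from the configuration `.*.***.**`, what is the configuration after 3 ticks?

**.......
...******
***......

***......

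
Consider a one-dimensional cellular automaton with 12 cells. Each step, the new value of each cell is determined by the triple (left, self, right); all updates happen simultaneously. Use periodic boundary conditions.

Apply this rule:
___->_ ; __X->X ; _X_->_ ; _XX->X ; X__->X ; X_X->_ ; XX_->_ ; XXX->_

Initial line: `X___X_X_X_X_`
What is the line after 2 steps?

X___X_______

_X_X________
X___X_______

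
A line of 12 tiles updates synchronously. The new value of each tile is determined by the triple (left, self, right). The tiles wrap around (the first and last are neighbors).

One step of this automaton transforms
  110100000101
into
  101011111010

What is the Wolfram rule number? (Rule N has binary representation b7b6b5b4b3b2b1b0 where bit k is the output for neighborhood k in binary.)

179

position 0: 111 → 1  (bit 7 = 1)
position 1: 110 → 0  (bit 6 = 0)
position 2: 101 → 1  (bit 5 = 1)
position 4: 100 → 1  (bit 4 = 1)
position 11: 011 → 0  (bit 3 = 0)
position 3: 010 → 0  (bit 2 = 0)
position 8: 001 → 1  (bit 1 = 1)
position 5: 000 → 1  (bit 0 = 1)
bits b7..b0 = 10110011 = 179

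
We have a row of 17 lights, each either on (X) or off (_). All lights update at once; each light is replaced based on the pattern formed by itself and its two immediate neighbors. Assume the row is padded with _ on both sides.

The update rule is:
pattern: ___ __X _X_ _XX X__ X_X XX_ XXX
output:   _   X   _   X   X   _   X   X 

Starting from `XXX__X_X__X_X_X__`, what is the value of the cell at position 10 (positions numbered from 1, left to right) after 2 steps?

step 1: XXXXX___XX_____X_
step 2: XXXXXX_XXXX___X_X
position 10 holds X

X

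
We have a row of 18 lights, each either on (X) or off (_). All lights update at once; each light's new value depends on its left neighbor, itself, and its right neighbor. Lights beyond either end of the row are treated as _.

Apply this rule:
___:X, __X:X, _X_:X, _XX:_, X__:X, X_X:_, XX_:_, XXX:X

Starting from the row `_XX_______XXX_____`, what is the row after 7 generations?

generation 1: X__XXXXXXX_X_XXXXX
generation 2: XXX_XXXXX__X__XXX_
generation 3: _X___XXX_XXXXX_X_X
generation 4: XXXXX_X___XXX__X_X
generation 5: _XXX__XXXX_X_XXX_X
generation 6: X_X_XX_XX__X__X__X
generation 7: X_X______XXXXXXXXX

X_X______XXXXXXXXX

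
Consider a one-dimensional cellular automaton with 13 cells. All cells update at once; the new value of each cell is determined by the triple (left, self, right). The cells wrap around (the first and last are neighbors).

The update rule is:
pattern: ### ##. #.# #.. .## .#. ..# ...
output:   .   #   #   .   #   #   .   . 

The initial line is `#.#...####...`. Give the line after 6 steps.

#.#...#..#...

###...#..#...
#.#...#..#...
###...#..#...  (repeats step 1; period 2)
step 6: #.#...#..#...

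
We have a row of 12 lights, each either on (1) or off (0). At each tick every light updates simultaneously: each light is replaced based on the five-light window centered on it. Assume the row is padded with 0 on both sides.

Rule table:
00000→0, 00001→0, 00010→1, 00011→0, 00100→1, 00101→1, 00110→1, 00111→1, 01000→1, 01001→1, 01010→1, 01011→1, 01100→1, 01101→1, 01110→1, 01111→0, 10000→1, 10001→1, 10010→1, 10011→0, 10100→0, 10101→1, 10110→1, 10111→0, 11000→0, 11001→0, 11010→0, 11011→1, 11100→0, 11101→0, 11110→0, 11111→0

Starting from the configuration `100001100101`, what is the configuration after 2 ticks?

110001110100

111001101110
110001110100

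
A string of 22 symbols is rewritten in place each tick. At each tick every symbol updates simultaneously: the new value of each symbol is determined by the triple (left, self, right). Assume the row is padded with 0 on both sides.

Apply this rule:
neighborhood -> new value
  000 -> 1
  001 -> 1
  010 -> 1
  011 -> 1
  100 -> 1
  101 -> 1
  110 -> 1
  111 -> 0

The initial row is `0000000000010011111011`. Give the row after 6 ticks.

1000000000000011111001

tick 1: 1111111111111110001111
tick 2: 1000000000000011111001
tick 3: 1111111111111110001111  (repeats tick 1; period 2)
tick 6: 1000000000000011111001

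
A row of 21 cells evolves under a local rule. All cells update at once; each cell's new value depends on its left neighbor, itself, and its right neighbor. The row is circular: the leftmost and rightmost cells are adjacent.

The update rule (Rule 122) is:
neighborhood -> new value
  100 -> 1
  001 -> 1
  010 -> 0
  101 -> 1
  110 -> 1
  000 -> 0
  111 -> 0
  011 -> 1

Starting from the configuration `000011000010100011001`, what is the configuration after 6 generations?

111100110110000011111

100111100101010111110
011100111010101100011
110111101101011110111
011100111110110011100
110111100011111110110
111100110110000011111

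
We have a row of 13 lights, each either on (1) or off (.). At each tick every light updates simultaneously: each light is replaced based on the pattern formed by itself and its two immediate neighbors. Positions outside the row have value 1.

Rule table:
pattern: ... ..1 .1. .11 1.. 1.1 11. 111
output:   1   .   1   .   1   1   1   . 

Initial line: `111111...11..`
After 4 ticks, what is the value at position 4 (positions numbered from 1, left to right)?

.

tick 1: .....111..11.
tick 2: 1111...11..11
tick 3: ...111..11...
tick 4: 11...11..111.
position 4 holds .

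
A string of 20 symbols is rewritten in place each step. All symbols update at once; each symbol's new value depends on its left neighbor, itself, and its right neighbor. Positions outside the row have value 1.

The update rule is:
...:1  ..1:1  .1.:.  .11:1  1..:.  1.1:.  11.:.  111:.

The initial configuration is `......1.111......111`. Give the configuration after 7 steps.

.111...1111..11...11

.11111..1...111111..
.1.....1..111......1
...1111..11...111111
.111....11..111.....
.1...1111..11...1111
...111....11..111...
.111...1111..11...11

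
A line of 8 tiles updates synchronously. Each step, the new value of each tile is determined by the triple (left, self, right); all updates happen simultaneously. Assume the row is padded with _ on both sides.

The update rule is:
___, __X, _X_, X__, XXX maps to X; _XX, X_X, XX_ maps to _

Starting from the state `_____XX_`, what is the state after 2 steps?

XXXXX__X
_XXX_XXX

_XXX_XXX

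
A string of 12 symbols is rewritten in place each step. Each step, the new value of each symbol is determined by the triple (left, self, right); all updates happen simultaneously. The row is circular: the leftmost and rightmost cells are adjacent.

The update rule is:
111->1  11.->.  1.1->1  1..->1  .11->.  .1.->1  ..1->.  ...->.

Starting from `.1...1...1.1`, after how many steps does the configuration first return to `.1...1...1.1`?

step 1: 111..11..111
step 2: 11.1...1..11
step 3: 1.111..11..1
step 4: .1.1.1...1..
step 5: .111111..11.
step 6: ..1111.1...1
step 7: 1..11.111..1
step 8: .1...1.1.1..
step 9: .11..111111.
step 10: ...1..1111.1
step 11: 1..11..11.11
step 12: .1...1...1.1

12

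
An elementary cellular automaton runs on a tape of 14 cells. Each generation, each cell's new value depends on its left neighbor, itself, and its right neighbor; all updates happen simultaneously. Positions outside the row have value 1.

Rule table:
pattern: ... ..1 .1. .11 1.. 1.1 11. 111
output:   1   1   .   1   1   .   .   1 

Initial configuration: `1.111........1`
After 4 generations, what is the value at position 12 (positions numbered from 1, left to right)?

..11.111111111
111..111111111
11.11111111111
1..11111111111
position 12 holds 1

1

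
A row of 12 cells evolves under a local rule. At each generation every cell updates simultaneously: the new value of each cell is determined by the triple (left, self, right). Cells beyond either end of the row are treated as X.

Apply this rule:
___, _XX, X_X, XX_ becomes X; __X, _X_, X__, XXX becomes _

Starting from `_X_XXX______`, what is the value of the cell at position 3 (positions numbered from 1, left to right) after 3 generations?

_

generation 1: X_XX_X_XXXX_
generation 2: XXXXX_XX__XX
generation 3: ____XXXX__X_
position 3 holds _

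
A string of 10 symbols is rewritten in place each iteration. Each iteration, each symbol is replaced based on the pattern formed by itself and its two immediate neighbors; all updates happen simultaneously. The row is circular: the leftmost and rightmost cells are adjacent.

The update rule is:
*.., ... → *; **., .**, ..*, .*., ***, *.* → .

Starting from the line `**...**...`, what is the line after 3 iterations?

.**...**..

..**...**.
*...**...*
.**...**..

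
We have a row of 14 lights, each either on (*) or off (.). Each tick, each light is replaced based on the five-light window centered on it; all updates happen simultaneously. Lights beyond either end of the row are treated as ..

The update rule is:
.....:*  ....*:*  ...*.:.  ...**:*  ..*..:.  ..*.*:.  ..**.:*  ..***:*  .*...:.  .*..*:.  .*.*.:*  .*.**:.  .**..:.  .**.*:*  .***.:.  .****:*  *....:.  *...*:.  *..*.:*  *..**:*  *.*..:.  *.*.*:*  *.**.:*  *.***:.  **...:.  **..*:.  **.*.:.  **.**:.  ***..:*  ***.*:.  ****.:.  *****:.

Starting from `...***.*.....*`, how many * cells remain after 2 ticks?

8

tick 1: ****......**..
tick 2: **.*..*****...
count of *: 8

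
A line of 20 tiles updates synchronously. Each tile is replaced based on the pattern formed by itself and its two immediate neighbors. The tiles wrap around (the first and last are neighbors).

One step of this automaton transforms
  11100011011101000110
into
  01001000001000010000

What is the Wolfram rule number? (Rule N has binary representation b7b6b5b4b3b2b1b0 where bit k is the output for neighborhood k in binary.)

position 1: 111 → 1  (bit 7 = 1)
position 2: 110 → 0  (bit 6 = 0)
position 8: 101 → 0  (bit 5 = 0)
position 3: 100 → 0  (bit 4 = 0)
position 0: 011 → 0  (bit 3 = 0)
position 13: 010 → 0  (bit 2 = 0)
position 5: 001 → 0  (bit 1 = 0)
position 4: 000 → 1  (bit 0 = 1)
bits b7..b0 = 10000001 = 129

129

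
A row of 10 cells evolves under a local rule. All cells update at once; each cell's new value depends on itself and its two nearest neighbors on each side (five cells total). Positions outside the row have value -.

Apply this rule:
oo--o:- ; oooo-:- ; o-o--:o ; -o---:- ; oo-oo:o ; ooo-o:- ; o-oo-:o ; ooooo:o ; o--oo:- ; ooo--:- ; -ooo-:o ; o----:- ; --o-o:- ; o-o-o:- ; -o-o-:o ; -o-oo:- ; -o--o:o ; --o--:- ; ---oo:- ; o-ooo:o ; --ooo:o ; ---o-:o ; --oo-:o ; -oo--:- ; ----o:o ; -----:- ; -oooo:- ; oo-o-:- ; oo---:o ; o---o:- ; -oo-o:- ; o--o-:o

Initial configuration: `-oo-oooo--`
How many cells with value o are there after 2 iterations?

iteration 1: -o-oo---o-
iteration 2: o--o-o-o--
count of o: 4

4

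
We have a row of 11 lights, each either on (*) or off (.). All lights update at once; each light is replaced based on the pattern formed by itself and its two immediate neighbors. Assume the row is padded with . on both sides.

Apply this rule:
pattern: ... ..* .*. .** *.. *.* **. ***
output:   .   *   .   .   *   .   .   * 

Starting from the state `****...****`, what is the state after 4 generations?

*.*.....*.*

.**.*.*.**.
*.........*
.*.......*.
*.*.....*.*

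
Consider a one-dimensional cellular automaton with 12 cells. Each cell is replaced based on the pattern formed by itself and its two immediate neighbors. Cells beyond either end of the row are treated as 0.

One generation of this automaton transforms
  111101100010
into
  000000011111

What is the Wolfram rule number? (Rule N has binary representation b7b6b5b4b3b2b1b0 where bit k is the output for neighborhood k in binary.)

23

position 1: 111 → 0  (bit 7 = 0)
position 3: 110 → 0  (bit 6 = 0)
position 4: 101 → 0  (bit 5 = 0)
position 7: 100 → 1  (bit 4 = 1)
position 0: 011 → 0  (bit 3 = 0)
position 10: 010 → 1  (bit 2 = 1)
position 9: 001 → 1  (bit 1 = 1)
position 8: 000 → 1  (bit 0 = 1)
bits b7..b0 = 00010111 = 23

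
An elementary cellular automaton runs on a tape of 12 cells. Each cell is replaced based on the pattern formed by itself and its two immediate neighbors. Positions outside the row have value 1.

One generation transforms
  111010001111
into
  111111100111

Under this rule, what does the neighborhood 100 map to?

1

At position 5 the neighborhood is 100; the next row has 1 there.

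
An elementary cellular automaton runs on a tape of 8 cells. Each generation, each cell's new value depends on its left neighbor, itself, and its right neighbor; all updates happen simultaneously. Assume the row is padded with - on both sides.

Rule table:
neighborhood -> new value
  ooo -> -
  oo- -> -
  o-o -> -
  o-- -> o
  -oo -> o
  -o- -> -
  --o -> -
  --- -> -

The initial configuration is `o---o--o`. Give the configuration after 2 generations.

--o---o-

-o---o--
--o---o-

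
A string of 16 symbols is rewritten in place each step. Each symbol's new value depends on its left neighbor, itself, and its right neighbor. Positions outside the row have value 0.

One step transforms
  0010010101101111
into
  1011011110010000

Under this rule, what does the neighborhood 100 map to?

1

At position 3 the neighborhood is 100; the next row has 1 there.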